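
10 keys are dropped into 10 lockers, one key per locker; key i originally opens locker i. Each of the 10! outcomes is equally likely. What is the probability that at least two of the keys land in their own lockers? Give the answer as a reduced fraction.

Favorable outcomes: Σ_{i≥2} C(10,i)·!(10-i) = 45·14833 + 120·1854 + 210·265 + 252·44 + 210·9 + 120·2 + 45·1 + 10·0 + 1·1 = 958879.
Total outcomes: 10! = 3628800.
Probability = 958879/3628800 = 958879/3628800.

958879/3628800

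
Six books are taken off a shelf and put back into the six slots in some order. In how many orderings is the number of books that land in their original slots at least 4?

Sum C(6,i)·!(6-i) for i = 4..6:
  i=4: C(6,4)·!2 = 15·1 = 15
  i=5: C(6,5)·!1 = 6·0 = 0
  i=6: C(6,6)·!0 = 1·1 = 1
Total = 16.

16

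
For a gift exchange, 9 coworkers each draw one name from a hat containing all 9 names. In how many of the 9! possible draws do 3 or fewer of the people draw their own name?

Sum C(9,i)·!(9-i) for i = 0..3:
  i=0: C(9,0)·!9 = 1·133496 = 133496
  i=1: C(9,1)·!8 = 9·14833 = 133497
  i=2: C(9,2)·!7 = 36·1854 = 66744
  i=3: C(9,3)·!6 = 84·265 = 22260
Total = 355997.

355997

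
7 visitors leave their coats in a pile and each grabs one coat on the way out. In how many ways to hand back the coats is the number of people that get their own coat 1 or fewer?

# with exactly i fixed is C(7,i)·!(7-i); sum over i=0..1:
  i=0: C(7,0)·!7 = 1·1854 = 1854
  i=1: C(7,1)·!6 = 7·265 = 1855
Total = 3709.

3709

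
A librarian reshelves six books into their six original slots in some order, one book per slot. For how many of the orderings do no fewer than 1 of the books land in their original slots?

455

Sum C(6,i)·!(6-i) for i = 1..6:
  i=1: C(6,1)·!5 = 6·44 = 264
  i=2: C(6,2)·!4 = 15·9 = 135
  i=3: C(6,3)·!3 = 20·2 = 40
  i=4: C(6,4)·!2 = 15·1 = 15
  i=5: C(6,5)·!1 = 6·0 = 0
  i=6: C(6,6)·!0 = 1·1 = 1
Total = 455.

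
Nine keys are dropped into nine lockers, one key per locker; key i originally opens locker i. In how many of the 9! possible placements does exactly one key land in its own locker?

Pick the single fixed position: C(9,1) = 9 ways.
The remaining 8 must be deranged: !8 = 14833.
Total: 9 × 14833 = 133497.

133497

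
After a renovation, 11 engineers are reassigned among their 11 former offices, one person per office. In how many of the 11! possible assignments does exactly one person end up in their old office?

Pick the single fixed position: C(11,1) = 11 ways.
The remaining 10 must be deranged: !10 = 1334961.
Total: 11 × 1334961 = 14684571.

14684571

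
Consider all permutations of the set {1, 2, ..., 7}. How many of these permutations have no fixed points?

!7 is the nearest integer to 7!/e.
7! = 5040, and 5040/e ≈ 1854.11, so !7 = 1854.

1854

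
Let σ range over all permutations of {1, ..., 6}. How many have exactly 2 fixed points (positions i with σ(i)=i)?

Choose which 2 of the 6 are fixed: C(6,2) = 15.
The remaining 4 must be deranged: !4 = 9.
Total: 15 × 9 = 135.

135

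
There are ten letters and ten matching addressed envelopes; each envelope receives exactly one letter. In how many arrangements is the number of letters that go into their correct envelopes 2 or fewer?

# with exactly i fixed is C(10,i)·!(10-i); sum over i=0..2:
  i=0: C(10,0)·!10 = 1·1334961 = 1334961
  i=1: C(10,1)·!9 = 10·133496 = 1334960
  i=2: C(10,2)·!8 = 45·14833 = 667485
Total = 3337406.

3337406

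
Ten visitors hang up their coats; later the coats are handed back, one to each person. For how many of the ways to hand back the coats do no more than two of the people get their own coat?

# with exactly i fixed is C(10,i)·!(10-i); sum over i=0..2:
  i=0: C(10,0)·!10 = 1·1334961 = 1334961
  i=1: C(10,1)·!9 = 10·133496 = 1334960
  i=2: C(10,2)·!8 = 45·14833 = 667485
Total = 3337406.

3337406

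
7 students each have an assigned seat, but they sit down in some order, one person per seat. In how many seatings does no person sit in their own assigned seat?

Recurrence: !7 = 6·(!6 + !5).
!7 = 6·(265 + 44) = 6·309 = 1854

1854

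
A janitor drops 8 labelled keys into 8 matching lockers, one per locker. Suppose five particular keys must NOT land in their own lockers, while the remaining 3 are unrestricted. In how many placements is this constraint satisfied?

Inclusion-exclusion on the 5 forbidden self-matches:
Σ_{j=0}^{5} (-1)^j C(5,j)(8-j)!
= C(5,0)·8! - C(5,1)·7! + C(5,2)·6! - C(5,3)·5! + C(5,4)·4! - C(5,5)·3!
= 40320 - 25200 + 7200 - 1200 + 120 - 6
= 21234

21234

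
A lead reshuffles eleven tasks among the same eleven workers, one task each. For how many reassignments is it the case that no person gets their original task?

!11 is the nearest integer to 11!/e.
11! = 39916800, and 39916800/e ≈ 14684570.08, so !11 = 14684570.

14684570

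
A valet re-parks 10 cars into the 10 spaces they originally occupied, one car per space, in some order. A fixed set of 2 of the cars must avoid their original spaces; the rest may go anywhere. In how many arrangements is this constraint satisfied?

2943360

Let A_j be the event that the j-th constrained one is fixed. By inclusion-exclusion over the 2 events:
Σ_{j=0}^{2} (-1)^j C(2,j)(10-j)!
= C(2,0)·10! - C(2,1)·9! + C(2,2)·8!
= 3628800 - 725760 + 40320
= 2943360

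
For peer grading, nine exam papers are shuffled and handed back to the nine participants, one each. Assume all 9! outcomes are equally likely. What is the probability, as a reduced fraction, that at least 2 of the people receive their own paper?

Favorable outcomes: Σ_{i≥2} C(9,i)·!(9-i) = 36·1854 + 84·265 + 126·44 + 126·9 + 84·2 + 36·1 + 9·0 + 1·1 = 95887.
Total outcomes: 9! = 362880.
Probability = 95887/362880 = 95887/362880.

95887/362880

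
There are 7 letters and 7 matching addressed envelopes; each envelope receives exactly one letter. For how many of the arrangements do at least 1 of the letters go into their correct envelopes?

3186

# with exactly i fixed is C(7,i)·!(7-i); sum over i=1..7:
  i=1: C(7,1)·!6 = 7·265 = 1855
  i=2: C(7,2)·!5 = 21·44 = 924
  i=3: C(7,3)·!4 = 35·9 = 315
  i=4: C(7,4)·!3 = 35·2 = 70
  i=5: C(7,5)·!2 = 21·1 = 21
  i=6: C(7,6)·!1 = 7·0 = 0
  i=7: C(7,7)·!0 = 1·1 = 1
Total = 3186.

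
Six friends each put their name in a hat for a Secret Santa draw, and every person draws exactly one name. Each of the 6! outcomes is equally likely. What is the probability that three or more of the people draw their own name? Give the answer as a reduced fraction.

7/90

Favorable outcomes: Σ_{i≥3} C(6,i)·!(6-i) = 20·2 + 15·1 + 6·0 + 1·1 = 56.
Total outcomes: 6! = 720.
Probability = 56/720 = 7/90.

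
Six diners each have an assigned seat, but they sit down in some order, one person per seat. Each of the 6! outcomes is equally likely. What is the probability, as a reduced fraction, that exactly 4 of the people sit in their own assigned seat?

Favorable outcomes: C(6,4)·!2 = 15·1 = 15.
Total outcomes: 6! = 720.
Probability = 15/720 = 1/48.

1/48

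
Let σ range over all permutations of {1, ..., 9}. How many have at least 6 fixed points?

# with exactly i fixed is C(9,i)·!(9-i); sum over i=6..9:
  i=6: C(9,6)·!3 = 84·2 = 168
  i=7: C(9,7)·!2 = 36·1 = 36
  i=8: C(9,8)·!1 = 9·0 = 0
  i=9: C(9,9)·!0 = 1·1 = 1
Total = 205.

205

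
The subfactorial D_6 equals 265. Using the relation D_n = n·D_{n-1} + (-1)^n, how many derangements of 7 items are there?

1854

D_7 = 7·265 - 1 = 1854.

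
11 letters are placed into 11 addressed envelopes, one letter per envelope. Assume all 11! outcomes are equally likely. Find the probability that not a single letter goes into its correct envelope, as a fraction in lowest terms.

1468457/3991680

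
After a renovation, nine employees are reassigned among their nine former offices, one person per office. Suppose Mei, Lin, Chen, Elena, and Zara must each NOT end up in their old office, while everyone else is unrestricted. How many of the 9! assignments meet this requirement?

Let A_j be the event that the j-th constrained one is fixed. By inclusion-exclusion over the 5 events:
Σ_{j=0}^{5} (-1)^j C(5,j)(9-j)!
= C(5,0)·9! - C(5,1)·8! + C(5,2)·7! - C(5,3)·6! + C(5,4)·5! - C(5,5)·4!
= 362880 - 201600 + 50400 - 7200 + 600 - 24
= 205056

205056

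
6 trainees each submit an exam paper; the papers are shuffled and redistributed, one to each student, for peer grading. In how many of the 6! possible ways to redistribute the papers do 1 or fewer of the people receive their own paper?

# with exactly i fixed is C(6,i)·!(6-i); sum over i=0..1:
  i=0: C(6,0)·!6 = 1·265 = 265
  i=1: C(6,1)·!5 = 6·44 = 264
Total = 529.

529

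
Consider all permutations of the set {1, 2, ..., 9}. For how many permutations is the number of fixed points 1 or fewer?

# with exactly i fixed is C(9,i)·!(9-i); sum over i=0..1:
  i=0: C(9,0)·!9 = 1·133496 = 133496
  i=1: C(9,1)·!8 = 9·14833 = 133497
Total = 266993.

266993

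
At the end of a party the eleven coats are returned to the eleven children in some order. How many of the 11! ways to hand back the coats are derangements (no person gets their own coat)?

14684570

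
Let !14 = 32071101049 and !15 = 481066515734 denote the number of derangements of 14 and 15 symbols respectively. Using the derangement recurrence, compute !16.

7697064251745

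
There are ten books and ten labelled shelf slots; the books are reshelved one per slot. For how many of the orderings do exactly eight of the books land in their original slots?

Choose which 8 of the 10 are fixed: C(10,8) = 45.
The other 2 form a derangement: !2 = 1.
Total: 45 × 1 = 45.

45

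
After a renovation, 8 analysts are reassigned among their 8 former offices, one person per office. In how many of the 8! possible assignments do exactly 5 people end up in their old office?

112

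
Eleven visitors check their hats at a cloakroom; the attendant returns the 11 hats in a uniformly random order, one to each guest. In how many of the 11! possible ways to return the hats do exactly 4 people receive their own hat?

611820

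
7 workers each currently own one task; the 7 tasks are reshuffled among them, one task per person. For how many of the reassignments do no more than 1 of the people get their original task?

Sum C(7,i)·!(7-i) for i = 0..1:
  i=0: C(7,0)·!7 = 1·1854 = 1854
  i=1: C(7,1)·!6 = 7·265 = 1855
Total = 3709.

3709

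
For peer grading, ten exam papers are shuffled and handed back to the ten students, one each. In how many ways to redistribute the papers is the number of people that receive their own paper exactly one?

1334960

Choose which one of the 10 is fixed: C(10,1) = 10.
The remaining 9 must be deranged: !9 = 133496.
Total: 10 × 133496 = 1334960.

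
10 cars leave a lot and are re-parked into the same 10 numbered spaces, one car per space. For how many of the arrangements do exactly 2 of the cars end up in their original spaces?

Choose which 2 of the 10 are fixed: C(10,2) = 45.
The other 8 form a derangement: !8 = 14833.
Total: 45 × 14833 = 667485.

667485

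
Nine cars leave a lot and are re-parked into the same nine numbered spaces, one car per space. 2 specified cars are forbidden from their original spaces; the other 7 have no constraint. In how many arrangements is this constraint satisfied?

287280

Inclusion-exclusion on the 2 forbidden self-matches:
Σ_{j=0}^{2} (-1)^j C(2,j)(9-j)!
= C(2,0)·9! - C(2,1)·8! + C(2,2)·7!
= 362880 - 80640 + 5040
= 287280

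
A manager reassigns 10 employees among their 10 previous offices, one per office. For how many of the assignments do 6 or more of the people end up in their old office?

2176

Sum C(10,i)·!(10-i) for i = 6..10:
  i=6: C(10,6)·!4 = 210·9 = 1890
  i=7: C(10,7)·!3 = 120·2 = 240
  i=8: C(10,8)·!2 = 45·1 = 45
  i=9: C(10,9)·!1 = 10·0 = 0
  i=10: C(10,10)·!0 = 1·1 = 1
Total = 2176.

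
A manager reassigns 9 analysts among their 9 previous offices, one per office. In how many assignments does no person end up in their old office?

133496

Recurrence: !9 = 8·(!8 + !7).
!9 = 8·(14833 + 1854) = 8·16687 = 133496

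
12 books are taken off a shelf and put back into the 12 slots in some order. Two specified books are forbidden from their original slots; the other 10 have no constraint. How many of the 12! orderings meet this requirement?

402796800

Let A_j be the event that the j-th constrained one is fixed. By inclusion-exclusion over the 2 events:
Σ_{j=0}^{2} (-1)^j C(2,j)(12-j)!
= C(2,0)·12! - C(2,1)·11! + C(2,2)·10!
= 479001600 - 79833600 + 3628800
= 402796800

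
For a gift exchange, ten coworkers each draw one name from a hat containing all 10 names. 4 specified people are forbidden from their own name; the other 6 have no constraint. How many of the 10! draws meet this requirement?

2399760

Let A_j be the event that the j-th constrained one is fixed. By inclusion-exclusion over the 4 events:
Σ_{j=0}^{4} (-1)^j C(4,j)(10-j)!
= C(4,0)·10! - C(4,1)·9! + C(4,2)·8! - C(4,3)·7! + C(4,4)·6!
= 3628800 - 1451520 + 241920 - 20160 + 720
= 2399760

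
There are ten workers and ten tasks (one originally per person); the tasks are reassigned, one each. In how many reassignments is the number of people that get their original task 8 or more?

# with exactly i fixed is C(10,i)·!(10-i); sum over i=8..10:
  i=8: C(10,8)·!2 = 45·1 = 45
  i=9: C(10,9)·!1 = 10·0 = 0
  i=10: C(10,10)·!0 = 1·1 = 1
Total = 46.

46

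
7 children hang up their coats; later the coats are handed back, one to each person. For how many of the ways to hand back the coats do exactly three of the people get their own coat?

315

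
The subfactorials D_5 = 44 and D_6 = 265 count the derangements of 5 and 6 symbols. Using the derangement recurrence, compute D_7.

1854

D_7 = (7-1)·(D_6 + D_5) = 6·(265 + 44) = 6·309 = 1854.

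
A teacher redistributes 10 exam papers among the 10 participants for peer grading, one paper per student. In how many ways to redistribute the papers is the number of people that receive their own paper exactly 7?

240

Choose which 7 of the 10 are fixed: C(10,7) = 120.
The remaining 3 must be deranged: !3 = 2.
Total: 120 × 2 = 240.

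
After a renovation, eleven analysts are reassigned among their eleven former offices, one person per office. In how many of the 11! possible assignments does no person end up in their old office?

14684570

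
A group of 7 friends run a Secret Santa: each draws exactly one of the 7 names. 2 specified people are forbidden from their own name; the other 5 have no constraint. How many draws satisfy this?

Let A_j be the event that the j-th constrained one is fixed. By inclusion-exclusion over the 2 events:
Σ_{j=0}^{2} (-1)^j C(2,j)(7-j)!
= C(2,0)·7! - C(2,1)·6! + C(2,2)·5!
= 5040 - 1440 + 120
= 3720

3720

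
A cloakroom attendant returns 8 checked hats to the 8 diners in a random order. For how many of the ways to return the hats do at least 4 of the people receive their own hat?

771

Sum C(8,i)·!(8-i) for i = 4..8:
  i=4: C(8,4)·!4 = 70·9 = 630
  i=5: C(8,5)·!3 = 56·2 = 112
  i=6: C(8,6)·!2 = 28·1 = 28
  i=7: C(8,7)·!1 = 8·0 = 0
  i=8: C(8,8)·!0 = 1·1 = 1
Total = 771.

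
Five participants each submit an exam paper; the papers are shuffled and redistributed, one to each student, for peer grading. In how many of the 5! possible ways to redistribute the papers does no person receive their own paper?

The number of derangements of 5 is !5 = Σ_{k=0}^{5} (-1)^k·5!/k!
= 5! - 5!/1! + 5!/2! - 5!/3! + 5!/4! - 5!/5!
= 120 - 120 + 60 - 20 + 5 - 1
= 44

44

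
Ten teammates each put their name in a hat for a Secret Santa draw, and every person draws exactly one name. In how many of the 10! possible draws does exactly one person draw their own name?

Choose which one of the 10 is fixed: C(10,1) = 10.
The other 9 form a derangement: !9 = 133496.
Total: 10 × 133496 = 1334960.

1334960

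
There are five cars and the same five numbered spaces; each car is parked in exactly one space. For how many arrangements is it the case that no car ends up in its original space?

The subfactorial !5 = [5!/e] (nearest integer).
5! = 120, and 120/e ≈ 44.15, so !5 = 44.

44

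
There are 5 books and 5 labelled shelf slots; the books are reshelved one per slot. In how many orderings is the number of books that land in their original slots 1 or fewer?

# with exactly i fixed is C(5,i)·!(5-i); sum over i=0..1:
  i=0: C(5,0)·!5 = 1·44 = 44
  i=1: C(5,1)·!4 = 5·9 = 45
Total = 89.

89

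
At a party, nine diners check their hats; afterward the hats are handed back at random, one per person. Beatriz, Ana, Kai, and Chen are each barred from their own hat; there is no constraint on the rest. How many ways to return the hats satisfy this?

229080

Inclusion-exclusion on the 4 forbidden self-matches:
Σ_{j=0}^{4} (-1)^j C(4,j)(9-j)!
= C(4,0)·9! - C(4,1)·8! + C(4,2)·7! - C(4,3)·6! + C(4,4)·5!
= 362880 - 161280 + 30240 - 2880 + 120
= 229080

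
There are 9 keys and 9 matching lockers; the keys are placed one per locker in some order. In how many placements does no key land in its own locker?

The subfactorial !9 = [9!/e] (nearest integer).
9! = 362880, and 362880/e ≈ 133496.09, so !9 = 133496.

133496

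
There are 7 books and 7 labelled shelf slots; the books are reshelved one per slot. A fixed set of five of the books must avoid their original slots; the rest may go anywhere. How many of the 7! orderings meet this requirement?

Inclusion-exclusion on the 5 forbidden self-matches:
Σ_{j=0}^{5} (-1)^j C(5,j)(7-j)!
= C(5,0)·7! - C(5,1)·6! + C(5,2)·5! - C(5,3)·4! + C(5,4)·3! - C(5,5)·2!
= 5040 - 3600 + 1200 - 240 + 30 - 2
= 2428

2428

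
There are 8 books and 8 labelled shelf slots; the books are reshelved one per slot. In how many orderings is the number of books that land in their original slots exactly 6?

28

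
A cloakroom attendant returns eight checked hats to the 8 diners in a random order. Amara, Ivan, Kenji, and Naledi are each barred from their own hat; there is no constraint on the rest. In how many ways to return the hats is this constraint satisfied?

Let A_j be the event that the j-th constrained one is fixed. By inclusion-exclusion over the 4 events:
Σ_{j=0}^{4} (-1)^j C(4,j)(8-j)!
= C(4,0)·8! - C(4,1)·7! + C(4,2)·6! - C(4,3)·5! + C(4,4)·4!
= 40320 - 20160 + 4320 - 480 + 24
= 24024

24024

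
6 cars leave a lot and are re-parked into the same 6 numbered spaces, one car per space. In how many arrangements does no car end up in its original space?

265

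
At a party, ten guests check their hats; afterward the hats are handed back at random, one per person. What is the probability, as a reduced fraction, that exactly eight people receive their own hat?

1/80640

Favorable outcomes: C(10,8)·!2 = 45·1 = 45.
Total outcomes: 10! = 3628800.
Probability = 45/3628800 = 1/80640.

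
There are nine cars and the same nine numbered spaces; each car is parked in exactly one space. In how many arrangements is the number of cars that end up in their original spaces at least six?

# with exactly i fixed is C(9,i)·!(9-i); sum over i=6..9:
  i=6: C(9,6)·!3 = 84·2 = 168
  i=7: C(9,7)·!2 = 36·1 = 36
  i=8: C(9,8)·!1 = 9·0 = 0
  i=9: C(9,9)·!0 = 1·1 = 1
Total = 205.

205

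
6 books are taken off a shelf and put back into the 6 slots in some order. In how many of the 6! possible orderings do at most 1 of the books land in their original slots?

529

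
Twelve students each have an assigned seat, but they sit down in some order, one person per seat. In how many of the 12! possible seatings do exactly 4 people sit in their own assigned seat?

7342335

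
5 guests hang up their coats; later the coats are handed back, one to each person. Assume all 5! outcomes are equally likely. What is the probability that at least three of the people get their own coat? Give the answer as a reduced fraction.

Favorable outcomes: Σ_{i≥3} C(5,i)·!(5-i) = 10·1 + 5·0 + 1·1 = 11.
Total outcomes: 5! = 120.
Probability = 11/120 = 11/120.

11/120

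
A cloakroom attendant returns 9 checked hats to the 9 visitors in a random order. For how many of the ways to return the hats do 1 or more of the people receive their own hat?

Sum C(9,i)·!(9-i) for i = 1..9:
  i=1: C(9,1)·!8 = 9·14833 = 133497
  i=2: C(9,2)·!7 = 36·1854 = 66744
  i=3: C(9,3)·!6 = 84·265 = 22260
  i=4: C(9,4)·!5 = 126·44 = 5544
  i=5: C(9,5)·!4 = 126·9 = 1134
  i=6: C(9,6)·!3 = 84·2 = 168
  i=7: C(9,7)·!2 = 36·1 = 36
  i=8: C(9,8)·!1 = 9·0 = 0
  i=9: C(9,9)·!0 = 1·1 = 1
Total = 229384.

229384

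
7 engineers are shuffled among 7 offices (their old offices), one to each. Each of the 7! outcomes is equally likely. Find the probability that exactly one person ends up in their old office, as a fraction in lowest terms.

Favorable outcomes: C(7,1)·!6 = 7·265 = 1855.
Total outcomes: 7! = 5040.
Probability = 1855/5040 = 53/144.

53/144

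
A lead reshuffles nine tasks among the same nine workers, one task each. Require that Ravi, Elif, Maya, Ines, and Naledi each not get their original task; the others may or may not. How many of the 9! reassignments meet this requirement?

Inclusion-exclusion on the 5 forbidden self-matches:
Σ_{j=0}^{5} (-1)^j C(5,j)(9-j)!
= C(5,0)·9! - C(5,1)·8! + C(5,2)·7! - C(5,3)·6! + C(5,4)·5! - C(5,5)·4!
= 362880 - 201600 + 50400 - 7200 + 600 - 24
= 205056

205056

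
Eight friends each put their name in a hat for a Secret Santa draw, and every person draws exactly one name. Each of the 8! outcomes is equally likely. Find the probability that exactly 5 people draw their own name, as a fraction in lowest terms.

1/360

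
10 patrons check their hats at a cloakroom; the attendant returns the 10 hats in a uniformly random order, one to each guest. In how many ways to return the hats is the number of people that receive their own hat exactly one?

1334960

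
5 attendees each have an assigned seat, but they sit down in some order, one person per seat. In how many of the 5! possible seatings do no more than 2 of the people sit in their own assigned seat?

109

# with exactly i fixed is C(5,i)·!(5-i); sum over i=0..2:
  i=0: C(5,0)·!5 = 1·44 = 44
  i=1: C(5,1)·!4 = 5·9 = 45
  i=2: C(5,2)·!3 = 10·2 = 20
Total = 109.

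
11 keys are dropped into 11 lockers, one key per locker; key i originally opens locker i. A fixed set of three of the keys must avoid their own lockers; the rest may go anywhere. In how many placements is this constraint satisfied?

30078720

Inclusion-exclusion on the 3 forbidden self-matches:
Σ_{j=0}^{3} (-1)^j C(3,j)(11-j)!
= C(3,0)·11! - C(3,1)·10! + C(3,2)·9! - C(3,3)·8!
= 39916800 - 10886400 + 1088640 - 40320
= 30078720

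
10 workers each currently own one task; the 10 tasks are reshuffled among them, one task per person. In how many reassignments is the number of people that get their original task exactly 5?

Pick the 5 fixed positions: C(10,5) = 252 ways.
The remaining 5 must be deranged: !5 = 44.
Total: 252 × 44 = 11088.

11088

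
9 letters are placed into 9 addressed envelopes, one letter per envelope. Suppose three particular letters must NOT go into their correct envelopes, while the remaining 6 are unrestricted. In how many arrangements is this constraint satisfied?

256320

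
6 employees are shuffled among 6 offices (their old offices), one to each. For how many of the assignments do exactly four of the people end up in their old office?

15

Choose which 4 of the 6 are fixed: C(6,4) = 15.
The other 2 form a derangement: !2 = 1.
Total: 15 × 1 = 15.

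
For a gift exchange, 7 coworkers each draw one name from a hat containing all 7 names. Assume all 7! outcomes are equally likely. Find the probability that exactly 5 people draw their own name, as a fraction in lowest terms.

1/240

Favorable outcomes: C(7,5)·!2 = 21·1 = 21.
Total outcomes: 7! = 5040.
Probability = 21/5040 = 1/240.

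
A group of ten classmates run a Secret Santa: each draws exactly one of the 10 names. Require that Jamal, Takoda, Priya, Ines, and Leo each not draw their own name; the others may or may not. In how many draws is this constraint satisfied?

2170680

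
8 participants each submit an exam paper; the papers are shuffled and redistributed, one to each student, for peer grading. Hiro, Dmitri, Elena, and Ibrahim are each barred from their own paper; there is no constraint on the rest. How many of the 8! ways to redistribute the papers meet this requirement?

Inclusion-exclusion on the 4 forbidden self-matches:
Σ_{j=0}^{4} (-1)^j C(4,j)(8-j)!
= C(4,0)·8! - C(4,1)·7! + C(4,2)·6! - C(4,3)·5! + C(4,4)·4!
= 40320 - 20160 + 4320 - 480 + 24
= 24024

24024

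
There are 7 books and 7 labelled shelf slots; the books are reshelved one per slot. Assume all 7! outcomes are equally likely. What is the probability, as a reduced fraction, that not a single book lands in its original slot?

103/280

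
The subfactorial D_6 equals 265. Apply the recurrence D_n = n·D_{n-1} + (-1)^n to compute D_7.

1854

D_7 = 7·265 - 1 = 1854.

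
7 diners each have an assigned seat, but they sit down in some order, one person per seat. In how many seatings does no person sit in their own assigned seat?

1854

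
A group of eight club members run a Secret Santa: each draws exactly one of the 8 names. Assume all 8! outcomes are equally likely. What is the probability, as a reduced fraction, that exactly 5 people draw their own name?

1/360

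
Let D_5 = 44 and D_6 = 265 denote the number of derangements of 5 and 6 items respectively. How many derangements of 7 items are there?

1854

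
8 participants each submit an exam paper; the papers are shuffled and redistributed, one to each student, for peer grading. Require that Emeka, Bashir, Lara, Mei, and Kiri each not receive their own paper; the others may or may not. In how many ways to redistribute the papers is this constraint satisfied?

Inclusion-exclusion on the 5 forbidden self-matches:
Σ_{j=0}^{5} (-1)^j C(5,j)(8-j)!
= C(5,0)·8! - C(5,1)·7! + C(5,2)·6! - C(5,3)·5! + C(5,4)·4! - C(5,5)·3!
= 40320 - 25200 + 7200 - 1200 + 120 - 6
= 21234

21234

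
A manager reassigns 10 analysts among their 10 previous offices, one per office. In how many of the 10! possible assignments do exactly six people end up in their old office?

Pick the 6 fixed positions: C(10,6) = 210 ways.
The other 4 form a derangement: !4 = 9.
Total: 210 × 9 = 1890.

1890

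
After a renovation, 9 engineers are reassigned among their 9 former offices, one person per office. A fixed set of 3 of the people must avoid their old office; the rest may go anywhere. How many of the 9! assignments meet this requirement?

Inclusion-exclusion on the 3 forbidden self-matches:
Σ_{j=0}^{3} (-1)^j C(3,j)(9-j)!
= C(3,0)·9! - C(3,1)·8! + C(3,2)·7! - C(3,3)·6!
= 362880 - 120960 + 15120 - 720
= 256320

256320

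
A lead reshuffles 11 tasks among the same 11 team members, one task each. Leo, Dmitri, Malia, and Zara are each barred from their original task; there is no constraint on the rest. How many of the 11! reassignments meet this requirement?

Inclusion-exclusion on the 4 forbidden self-matches:
Σ_{j=0}^{4} (-1)^j C(4,j)(11-j)!
= C(4,0)·11! - C(4,1)·10! + C(4,2)·9! - C(4,3)·8! + C(4,4)·7!
= 39916800 - 14515200 + 2177280 - 161280 + 5040
= 27422640

27422640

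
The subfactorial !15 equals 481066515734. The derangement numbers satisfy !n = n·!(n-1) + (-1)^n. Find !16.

7697064251745

!16 = 16·481066515734 + 1 = 7697064251745.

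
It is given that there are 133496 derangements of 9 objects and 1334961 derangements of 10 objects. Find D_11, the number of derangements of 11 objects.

14684570

D_11 = (11-1)·(D_10 + D_9) = 10·(1334961 + 133496) = 10·1468457 = 14684570.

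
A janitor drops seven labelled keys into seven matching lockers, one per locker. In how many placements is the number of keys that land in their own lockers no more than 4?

5018

Sum C(7,i)·!(7-i) for i = 0..4:
  i=0: C(7,0)·!7 = 1·1854 = 1854
  i=1: C(7,1)·!6 = 7·265 = 1855
  i=2: C(7,2)·!5 = 21·44 = 924
  i=3: C(7,3)·!4 = 35·9 = 315
  i=4: C(7,4)·!3 = 35·2 = 70
Total = 5018.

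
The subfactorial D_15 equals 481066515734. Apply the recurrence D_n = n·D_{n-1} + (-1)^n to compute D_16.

D_16 = 16·481066515734 + 1 = 7697064251745.

7697064251745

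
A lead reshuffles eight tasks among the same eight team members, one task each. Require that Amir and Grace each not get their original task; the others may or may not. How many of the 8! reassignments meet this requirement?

30960

Let A_j be the event that the j-th constrained one is fixed. By inclusion-exclusion over the 2 events:
Σ_{j=0}^{2} (-1)^j C(2,j)(8-j)!
= C(2,0)·8! - C(2,1)·7! + C(2,2)·6!
= 40320 - 10080 + 720
= 30960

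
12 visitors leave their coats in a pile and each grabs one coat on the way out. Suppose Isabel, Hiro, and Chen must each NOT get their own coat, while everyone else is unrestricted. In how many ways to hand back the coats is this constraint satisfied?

Let A_j be the event that the j-th constrained one is fixed. By inclusion-exclusion over the 3 events:
Σ_{j=0}^{3} (-1)^j C(3,j)(12-j)!
= C(3,0)·12! - C(3,1)·11! + C(3,2)·10! - C(3,3)·9!
= 479001600 - 119750400 + 10886400 - 362880
= 369774720

369774720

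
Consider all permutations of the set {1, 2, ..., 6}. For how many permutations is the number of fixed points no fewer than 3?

56

# with exactly i fixed is C(6,i)·!(6-i); sum over i=3..6:
  i=3: C(6,3)·!3 = 20·2 = 40
  i=4: C(6,4)·!2 = 15·1 = 15
  i=5: C(6,5)·!1 = 6·0 = 0
  i=6: C(6,6)·!0 = 1·1 = 1
Total = 56.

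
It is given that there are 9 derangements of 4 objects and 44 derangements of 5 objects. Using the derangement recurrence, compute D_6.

265

D_6 = (6-1)·(D_5 + D_4) = 5·(44 + 9) = 5·53 = 265.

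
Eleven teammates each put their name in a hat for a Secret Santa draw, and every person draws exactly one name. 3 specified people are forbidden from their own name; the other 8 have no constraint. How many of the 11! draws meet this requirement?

30078720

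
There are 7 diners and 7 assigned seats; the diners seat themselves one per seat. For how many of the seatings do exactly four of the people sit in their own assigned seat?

Pick the 4 fixed positions: C(7,4) = 35 ways.
The remaining 3 must be deranged: !3 = 2.
Total: 35 × 2 = 70.

70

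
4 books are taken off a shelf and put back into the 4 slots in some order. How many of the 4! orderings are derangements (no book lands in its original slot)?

Recurrence: !4 = 3·(!3 + !2).
!4 = 3·(2 + 1) = 3·3 = 9

9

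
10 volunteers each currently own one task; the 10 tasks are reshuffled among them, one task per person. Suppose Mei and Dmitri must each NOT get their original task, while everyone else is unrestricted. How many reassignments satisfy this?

Let A_j be the event that the j-th constrained one is fixed. By inclusion-exclusion over the 2 events:
Σ_{j=0}^{2} (-1)^j C(2,j)(10-j)!
= C(2,0)·10! - C(2,1)·9! + C(2,2)·8!
= 3628800 - 725760 + 40320
= 2943360

2943360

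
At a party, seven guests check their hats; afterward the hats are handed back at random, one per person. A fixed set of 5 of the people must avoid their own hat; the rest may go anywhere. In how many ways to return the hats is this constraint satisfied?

2428

Inclusion-exclusion on the 5 forbidden self-matches:
Σ_{j=0}^{5} (-1)^j C(5,j)(7-j)!
= C(5,0)·7! - C(5,1)·6! + C(5,2)·5! - C(5,3)·4! + C(5,4)·3! - C(5,5)·2!
= 5040 - 3600 + 1200 - 240 + 30 - 2
= 2428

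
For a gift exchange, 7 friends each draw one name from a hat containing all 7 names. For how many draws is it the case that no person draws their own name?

1854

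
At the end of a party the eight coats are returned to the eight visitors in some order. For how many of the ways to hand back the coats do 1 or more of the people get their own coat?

25487

Sum C(8,i)·!(8-i) for i = 1..8:
  i=1: C(8,1)·!7 = 8·1854 = 14832
  i=2: C(8,2)·!6 = 28·265 = 7420
  i=3: C(8,3)·!5 = 56·44 = 2464
  i=4: C(8,4)·!4 = 70·9 = 630
  i=5: C(8,5)·!3 = 56·2 = 112
  i=6: C(8,6)·!2 = 28·1 = 28
  i=7: C(8,7)·!1 = 8·0 = 0
  i=8: C(8,8)·!0 = 1·1 = 1
Total = 25487.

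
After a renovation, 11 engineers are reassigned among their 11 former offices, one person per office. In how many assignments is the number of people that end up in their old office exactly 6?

Choose which 6 of the 11 are fixed: C(11,6) = 462.
The remaining 5 must be deranged: !5 = 44.
Total: 462 × 44 = 20328.

20328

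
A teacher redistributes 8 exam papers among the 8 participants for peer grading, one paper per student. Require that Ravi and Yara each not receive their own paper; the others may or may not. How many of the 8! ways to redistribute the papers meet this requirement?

Inclusion-exclusion on the 2 forbidden self-matches:
Σ_{j=0}^{2} (-1)^j C(2,j)(8-j)!
= C(2,0)·8! - C(2,1)·7! + C(2,2)·6!
= 40320 - 10080 + 720
= 30960

30960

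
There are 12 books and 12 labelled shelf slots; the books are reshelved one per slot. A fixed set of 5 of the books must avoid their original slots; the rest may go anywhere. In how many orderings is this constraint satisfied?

Let A_j be the event that the j-th constrained one is fixed. By inclusion-exclusion over the 5 events:
Σ_{j=0}^{5} (-1)^j C(5,j)(12-j)!
= C(5,0)·12! - C(5,1)·11! + C(5,2)·10! - C(5,3)·9! + C(5,4)·8! - C(5,5)·7!
= 479001600 - 199584000 + 36288000 - 3628800 + 201600 - 5040
= 312273360

312273360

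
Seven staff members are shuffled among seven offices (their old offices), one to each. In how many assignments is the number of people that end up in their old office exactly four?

70

Choose which 4 of the 7 are fixed: C(7,4) = 35.
The remaining 3 must be deranged: !3 = 2.
Total: 35 × 2 = 70.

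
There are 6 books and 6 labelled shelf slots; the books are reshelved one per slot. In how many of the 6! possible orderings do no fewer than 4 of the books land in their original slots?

16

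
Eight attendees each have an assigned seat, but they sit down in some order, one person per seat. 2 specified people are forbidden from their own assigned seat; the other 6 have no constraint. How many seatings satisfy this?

30960

Let A_j be the event that the j-th constrained one is fixed. By inclusion-exclusion over the 2 events:
Σ_{j=0}^{2} (-1)^j C(2,j)(8-j)!
= C(2,0)·8! - C(2,1)·7! + C(2,2)·6!
= 40320 - 10080 + 720
= 30960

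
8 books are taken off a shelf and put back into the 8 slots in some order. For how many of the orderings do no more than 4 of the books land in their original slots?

40179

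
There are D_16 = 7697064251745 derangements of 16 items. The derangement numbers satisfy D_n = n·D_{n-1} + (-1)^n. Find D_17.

D_17 = 17·7697064251745 - 1 = 130850092279664.

130850092279664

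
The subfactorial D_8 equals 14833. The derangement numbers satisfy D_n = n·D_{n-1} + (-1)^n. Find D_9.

133496

D_9 = 9·14833 - 1 = 133496.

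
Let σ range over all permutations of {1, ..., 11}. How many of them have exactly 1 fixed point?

Pick the single fixed position: C(11,1) = 11 ways.
The other 10 form a derangement: !10 = 1334961.
Total: 11 × 1334961 = 14684571.

14684571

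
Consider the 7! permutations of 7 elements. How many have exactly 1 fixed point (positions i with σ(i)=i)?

1855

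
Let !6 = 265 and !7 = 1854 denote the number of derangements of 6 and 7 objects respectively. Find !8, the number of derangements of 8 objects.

14833

!8 = (8-1)·(!7 + !6) = 7·(1854 + 265) = 7·2119 = 14833.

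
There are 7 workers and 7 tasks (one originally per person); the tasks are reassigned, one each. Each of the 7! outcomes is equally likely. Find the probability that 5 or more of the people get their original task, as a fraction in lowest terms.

Favorable outcomes: Σ_{i≥5} C(7,i)·!(7-i) = 21·1 + 7·0 + 1·1 = 22.
Total outcomes: 7! = 5040.
Probability = 22/5040 = 11/2520.

11/2520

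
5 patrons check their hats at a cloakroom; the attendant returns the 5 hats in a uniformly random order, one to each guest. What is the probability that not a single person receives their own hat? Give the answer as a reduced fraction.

11/30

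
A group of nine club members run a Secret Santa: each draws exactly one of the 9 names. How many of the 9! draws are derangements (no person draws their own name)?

133496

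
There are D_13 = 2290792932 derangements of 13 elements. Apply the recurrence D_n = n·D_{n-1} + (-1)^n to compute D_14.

32071101049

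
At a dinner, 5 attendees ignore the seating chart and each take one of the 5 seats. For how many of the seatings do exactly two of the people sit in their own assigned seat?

Pick the 2 fixed positions: C(5,2) = 10 ways.
The other 3 form a derangement: !3 = 2.
Total: 10 × 2 = 20.

20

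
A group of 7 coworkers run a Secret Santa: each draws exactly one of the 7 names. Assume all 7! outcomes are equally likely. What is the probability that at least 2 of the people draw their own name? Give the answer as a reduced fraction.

Favorable outcomes: Σ_{i≥2} C(7,i)·!(7-i) = 21·44 + 35·9 + 35·2 + 21·1 + 7·0 + 1·1 = 1331.
Total outcomes: 7! = 5040.
Probability = 1331/5040 = 1331/5040.

1331/5040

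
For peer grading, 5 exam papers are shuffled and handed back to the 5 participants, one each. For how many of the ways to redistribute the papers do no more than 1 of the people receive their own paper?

Sum C(5,i)·!(5-i) for i = 0..1:
  i=0: C(5,0)·!5 = 1·44 = 44
  i=1: C(5,1)·!4 = 5·9 = 45
Total = 89.

89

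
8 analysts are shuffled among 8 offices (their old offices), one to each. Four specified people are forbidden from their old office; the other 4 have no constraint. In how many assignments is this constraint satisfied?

24024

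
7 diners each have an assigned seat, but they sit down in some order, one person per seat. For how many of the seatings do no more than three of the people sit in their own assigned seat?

4948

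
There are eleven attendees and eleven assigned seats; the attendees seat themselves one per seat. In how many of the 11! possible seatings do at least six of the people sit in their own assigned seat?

# with exactly i fixed is C(11,i)·!(11-i); sum over i=6..11:
  i=6: C(11,6)·!5 = 462·44 = 20328
  i=7: C(11,7)·!4 = 330·9 = 2970
  i=8: C(11,8)·!3 = 165·2 = 330
  i=9: C(11,9)·!2 = 55·1 = 55
  i=10: C(11,10)·!1 = 11·0 = 0
  i=11: C(11,11)·!0 = 1·1 = 1
Total = 23684.

23684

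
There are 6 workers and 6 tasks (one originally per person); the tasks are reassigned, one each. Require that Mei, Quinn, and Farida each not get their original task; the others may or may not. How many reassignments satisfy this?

Let A_j be the event that the j-th constrained one is fixed. By inclusion-exclusion over the 3 events:
Σ_{j=0}^{3} (-1)^j C(3,j)(6-j)!
= C(3,0)·6! - C(3,1)·5! + C(3,2)·4! - C(3,3)·3!
= 720 - 360 + 72 - 6
= 426

426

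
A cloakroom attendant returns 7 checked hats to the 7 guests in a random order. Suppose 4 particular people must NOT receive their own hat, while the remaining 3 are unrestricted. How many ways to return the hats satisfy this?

Let A_j be the event that the j-th constrained one is fixed. By inclusion-exclusion over the 4 events:
Σ_{j=0}^{4} (-1)^j C(4,j)(7-j)!
= C(4,0)·7! - C(4,1)·6! + C(4,2)·5! - C(4,3)·4! + C(4,4)·3!
= 5040 - 2880 + 720 - 96 + 6
= 2790

2790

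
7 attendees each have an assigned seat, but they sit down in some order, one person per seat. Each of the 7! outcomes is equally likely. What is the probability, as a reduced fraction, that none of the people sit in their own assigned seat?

Favorable outcomes: !7 = 1854.
Total outcomes: 7! = 5040.
Probability = 1854/5040 = 103/280.

103/280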